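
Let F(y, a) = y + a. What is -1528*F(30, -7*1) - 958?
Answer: -36102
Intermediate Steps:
F(y, a) = a + y
-1528*F(30, -7*1) - 958 = -1528*(-7*1 + 30) - 958 = -1528*(-7 + 30) - 958 = -1528*23 - 958 = -35144 - 958 = -36102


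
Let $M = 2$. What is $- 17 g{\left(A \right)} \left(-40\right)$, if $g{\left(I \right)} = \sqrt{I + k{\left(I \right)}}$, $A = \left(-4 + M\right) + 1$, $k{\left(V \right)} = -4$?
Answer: $680 i \sqrt{5} \approx 1520.5 i$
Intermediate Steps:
$A = -1$ ($A = \left(-4 + 2\right) + 1 = -2 + 1 = -1$)
$g{\left(I \right)} = \sqrt{-4 + I}$ ($g{\left(I \right)} = \sqrt{I - 4} = \sqrt{-4 + I}$)
$- 17 g{\left(A \right)} \left(-40\right) = - 17 \sqrt{-4 - 1} \left(-40\right) = - 17 \sqrt{-5} \left(-40\right) = - 17 i \sqrt{5} \left(-40\right) = 680 i \sqrt{5}$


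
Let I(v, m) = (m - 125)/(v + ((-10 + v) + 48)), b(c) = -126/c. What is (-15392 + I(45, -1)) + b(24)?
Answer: -985487/64 ≈ -15398.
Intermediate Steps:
I(v, m) = (-125 + m)/(38 + 2*v) (I(v, m) = (-125 + m)/(v + (38 + v)) = (-125 + m)/(38 + 2*v))
(-15392 + I(45, -1)) + b(24) = (-15392 + (-125 - 1)/(2*(19 + 45))) - 126/24 = (-15392 + (1/2)*(-126)/64) - 126*1/24 = (-15392 + (1/2)*(1/64)*(-126)) - 21/4 = (-15392 - 63/64) - 21/4 = -985151/64 - 21/4 = -985487/64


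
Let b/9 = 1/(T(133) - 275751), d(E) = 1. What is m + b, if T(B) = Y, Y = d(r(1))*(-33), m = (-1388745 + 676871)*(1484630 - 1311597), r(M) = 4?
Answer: -11323479039507379/91928 ≈ -1.2318e+11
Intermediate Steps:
m = -123177693842 (m = -711874*173033 = -123177693842)
Y = -33 (Y = 1*(-33) = -33)
T(B) = -33
b = -3/91928 (b = 9/(-33 - 275751) = 9/(-275784) = 9*(-1/275784) = -3/91928 ≈ -3.2634e-5)
m + b = -123177693842 - 3/91928 = -11323479039507379/91928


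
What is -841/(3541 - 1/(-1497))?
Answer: -1258977/5300878 ≈ -0.23750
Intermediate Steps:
-841/(3541 - 1/(-1497)) = -841/(3541 - 1*(-1/1497)) = -841/(3541 + 1/1497) = -841/5300878/1497 = -841*1497/5300878 = -1258977/5300878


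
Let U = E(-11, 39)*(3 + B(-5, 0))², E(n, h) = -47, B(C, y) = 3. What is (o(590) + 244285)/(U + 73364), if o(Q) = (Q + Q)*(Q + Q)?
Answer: 1636685/71672 ≈ 22.836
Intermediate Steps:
o(Q) = 4*Q² (o(Q) = (2*Q)*(2*Q) = 4*Q²)
U = -1692 (U = -47*(3 + 3)² = -47*6² = -47*36 = -1692)
(o(590) + 244285)/(U + 73364) = (4*590² + 244285)/(-1692 + 73364) = (4*348100 + 244285)/71672 = (1392400 + 244285)*(1/71672) = 1636685*(1/71672) = 1636685/71672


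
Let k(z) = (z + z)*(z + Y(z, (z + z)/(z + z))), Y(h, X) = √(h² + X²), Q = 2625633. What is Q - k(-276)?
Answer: 2473281 + 552*√76177 ≈ 2.6256e+6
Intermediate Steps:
Y(h, X) = √(X² + h²)
k(z) = 2*z*(z + √(1 + z²)) (k(z) = (z + z)*(z + √(((z + z)/(z + z))² + z²)) = (2*z)*(z + √(((2*z)/((2*z)))² + z²)) = (2*z)*(z + √(((2*z)*(1/(2*z)))² + z²)) = (2*z)*(z + √(1² + z²)) = (2*z)*(z + √(1 + z²)) = 2*z*(z + √(1 + z²)))
Q - k(-276) = 2625633 - 2*(-276)*(-276 + √(1 + (-276)²)) = 2625633 - 2*(-276)*(-276 + √(1 + 76176)) = 2625633 - 2*(-276)*(-276 + √76177) = 2625633 - (152352 - 552*√76177) = 2625633 + (-152352 + 552*√76177) = 2473281 + 552*√76177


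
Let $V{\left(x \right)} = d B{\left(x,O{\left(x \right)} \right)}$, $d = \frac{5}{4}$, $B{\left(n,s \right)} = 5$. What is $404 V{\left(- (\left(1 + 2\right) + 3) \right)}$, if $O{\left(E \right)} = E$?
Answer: $2525$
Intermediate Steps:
$d = \frac{5}{4}$ ($d = 5 \cdot \frac{1}{4} = \frac{5}{4} \approx 1.25$)
$V{\left(x \right)} = \frac{25}{4}$ ($V{\left(x \right)} = \frac{5}{4} \cdot 5 = \frac{25}{4}$)
$404 V{\left(- (\left(1 + 2\right) + 3) \right)} = 404 \cdot \frac{25}{4} = 2525$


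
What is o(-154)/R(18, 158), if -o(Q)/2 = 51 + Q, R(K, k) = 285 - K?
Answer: 206/267 ≈ 0.77154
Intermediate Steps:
o(Q) = -102 - 2*Q (o(Q) = -2*(51 + Q) = -102 - 2*Q)
o(-154)/R(18, 158) = (-102 - 2*(-154))/(285 - 1*18) = (-102 + 308)/(285 - 18) = 206/267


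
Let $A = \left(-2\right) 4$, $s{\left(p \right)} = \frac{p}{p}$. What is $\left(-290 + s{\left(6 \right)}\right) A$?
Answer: $2312$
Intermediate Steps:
$s{\left(p \right)} = 1$
$A = -8$
$\left(-290 + s{\left(6 \right)}\right) A = \left(-290 + 1\right) \left(-8\right) = \left(-289\right) \left(-8\right) = 2312$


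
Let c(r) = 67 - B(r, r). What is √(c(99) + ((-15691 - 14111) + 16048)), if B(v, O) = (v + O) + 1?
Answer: I*√13886 ≈ 117.84*I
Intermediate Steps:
B(v, O) = 1 + O + v (B(v, O) = (O + v) + 1 = 1 + O + v)
c(r) = 66 - 2*r (c(r) = 67 - (1 + r + r) = 67 - (1 + 2*r) = 67 + (-1 - 2*r) = 66 - 2*r)
√(c(99) + ((-15691 - 14111) + 16048)) = √((66 - 2*99) + ((-15691 - 14111) + 16048)) = √((66 - 198) + (-29802 + 16048)) = √(-132 - 13754) = √(-13886) = I*√13886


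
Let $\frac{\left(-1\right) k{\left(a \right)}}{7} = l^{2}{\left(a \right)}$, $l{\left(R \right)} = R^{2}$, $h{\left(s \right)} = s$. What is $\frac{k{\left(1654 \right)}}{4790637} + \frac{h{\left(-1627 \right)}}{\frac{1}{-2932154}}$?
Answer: $\frac{22801893620064854}{4790637} \approx 4.7597 \cdot 10^{9}$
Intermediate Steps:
$k{\left(a \right)} = - 7 a^{4}$ ($k{\left(a \right)} = - 7 \left(a^{2}\right)^{2} = - 7 a^{4}$)
$\frac{k{\left(1654 \right)}}{4790637} + \frac{h{\left(-1627 \right)}}{\frac{1}{-2932154}} = \frac{\left(-7\right) 1654^{4}}{4790637} - \frac{1627}{\frac{1}{-2932154}} = \left(-7\right) 7484142032656 \cdot \frac{1}{4790637} - \frac{1627}{- \frac{1}{2932154}} = \left(-52388994228592\right) \frac{1}{4790637} - -4770614558 = - \frac{52388994228592}{4790637} + 4770614558 = \frac{22801893620064854}{4790637}$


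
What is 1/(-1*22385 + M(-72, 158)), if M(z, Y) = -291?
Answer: -1/22676 ≈ -4.4099e-5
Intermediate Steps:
1/(-1*22385 + M(-72, 158)) = 1/(-1*22385 - 291) = 1/(-22385 - 291) = 1/(-22676) = -1/22676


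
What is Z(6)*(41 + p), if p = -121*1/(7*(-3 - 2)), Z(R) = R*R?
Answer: 56016/35 ≈ 1600.5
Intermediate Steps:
Z(R) = R**2
p = 121/35 (p = -121/((-5*7)) = -121/(-35) = -121*(-1/35) = 121/35 ≈ 3.4571)
Z(6)*(41 + p) = 6**2*(41 + 121/35) = 36*(1556/35) = 56016/35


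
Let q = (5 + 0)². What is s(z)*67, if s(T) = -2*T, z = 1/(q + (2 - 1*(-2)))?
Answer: -134/29 ≈ -4.6207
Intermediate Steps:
q = 25 (q = 5² = 25)
z = 1/29 (z = 1/(25 + (2 - 1*(-2))) = 1/(25 + (2 + 2)) = 1/(25 + 4) = 1/29 ≈ 0.034483)
s(z)*67 = -2*1/29*67 = -2/29*67 = -134/29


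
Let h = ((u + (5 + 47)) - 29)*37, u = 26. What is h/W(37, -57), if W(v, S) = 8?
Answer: 1813/8 ≈ 226.63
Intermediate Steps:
h = 1813 (h = ((26 + (5 + 47)) - 29)*37 = ((26 + 52) - 29)*37 = (78 - 29)*37 = 49*37 = 1813)
h/W(37, -57) = 1813/8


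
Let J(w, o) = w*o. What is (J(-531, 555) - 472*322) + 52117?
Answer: -394572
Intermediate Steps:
J(w, o) = o*w
(J(-531, 555) - 472*322) + 52117 = (555*(-531) - 472*322) + 52117 = (-294705 - 151984) + 52117 = -446689 + 52117 = -394572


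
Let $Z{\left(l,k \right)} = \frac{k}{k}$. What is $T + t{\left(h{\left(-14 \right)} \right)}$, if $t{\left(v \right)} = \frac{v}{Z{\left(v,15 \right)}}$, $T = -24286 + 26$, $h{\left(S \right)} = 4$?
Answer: $-24256$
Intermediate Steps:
$Z{\left(l,k \right)} = 1$
$T = -24260$
$t{\left(v \right)} = v$ ($t{\left(v \right)} = \frac{v}{1} = v 1 = v$)
$T + t{\left(h{\left(-14 \right)} \right)} = -24260 + 4 = -24256$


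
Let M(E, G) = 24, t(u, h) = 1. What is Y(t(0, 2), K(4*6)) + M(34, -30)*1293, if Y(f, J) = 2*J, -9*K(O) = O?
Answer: 93080/3 ≈ 31027.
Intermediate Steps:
K(O) = -O/9
Y(t(0, 2), K(4*6)) + M(34, -30)*1293 = 2*(-4*6/9) + 24*1293 = 2*(-⅑*24) + 31032 = 2*(-8/3) + 31032 = -16/3 + 31032 = 93080/3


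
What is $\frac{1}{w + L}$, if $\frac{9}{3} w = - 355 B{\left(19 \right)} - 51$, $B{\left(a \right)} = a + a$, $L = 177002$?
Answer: $\frac{3}{517465} \approx 5.7975 \cdot 10^{-6}$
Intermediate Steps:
$B{\left(a \right)} = 2 a$
$w = - \frac{13541}{3}$ ($w = \frac{- 355 \cdot 2 \cdot 19 - 51}{3} = \frac{\left(-355\right) 38 - 51}{3} = \frac{-13490 - 51}{3} = \frac{1}{3} \left(-13541\right) = - \frac{13541}{3} \approx -4513.7$)
$\frac{1}{w + L} = \frac{1}{- \frac{13541}{3} + 177002} = \frac{1}{\frac{517465}{3}} = \frac{3}{517465}$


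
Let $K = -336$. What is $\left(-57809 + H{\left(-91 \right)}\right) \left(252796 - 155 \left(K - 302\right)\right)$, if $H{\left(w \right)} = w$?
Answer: $-20362619400$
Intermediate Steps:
$\left(-57809 + H{\left(-91 \right)}\right) \left(252796 - 155 \left(K - 302\right)\right) = \left(-57809 - 91\right) \left(252796 - 155 \left(-336 - 302\right)\right) = - 57900 \left(252796 - -98890\right) = - 57900 \left(252796 + 98890\right) = \left(-57900\right) 351686 = -20362619400$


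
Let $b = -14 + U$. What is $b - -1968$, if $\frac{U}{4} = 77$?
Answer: $2262$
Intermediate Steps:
$U = 308$ ($U = 4 \cdot 77 = 308$)
$b = 294$ ($b = -14 + 308 = 294$)
$b - -1968 = 294 - -1968 = 294 + 1968 = 2262$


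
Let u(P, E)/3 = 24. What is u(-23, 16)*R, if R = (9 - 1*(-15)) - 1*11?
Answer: 936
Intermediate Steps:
u(P, E) = 72 (u(P, E) = 3*24 = 72)
R = 13 (R = (9 + 15) - 11 = 24 - 11 = 13)
u(-23, 16)*R = 72*13 = 936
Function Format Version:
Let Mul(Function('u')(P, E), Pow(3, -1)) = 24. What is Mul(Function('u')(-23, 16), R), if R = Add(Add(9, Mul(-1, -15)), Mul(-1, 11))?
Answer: 936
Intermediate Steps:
Function('u')(P, E) = 72 (Function('u')(P, E) = Mul(3, 24) = 72)
R = 13 (R = Add(Add(9, 15), -11) = Add(24, -11) = 13)
Mul(Function('u')(-23, 16), R) = Mul(72, 13) = 936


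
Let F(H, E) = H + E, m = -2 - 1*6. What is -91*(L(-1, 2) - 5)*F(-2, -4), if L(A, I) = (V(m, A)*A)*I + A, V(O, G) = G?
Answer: -2184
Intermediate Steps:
m = -8 (m = -2 - 6 = -8)
F(H, E) = E + H
L(A, I) = A + I*A² (L(A, I) = (A*A)*I + A = A²*I + A = I*A² + A = A + I*A²)
-91*(L(-1, 2) - 5)*F(-2, -4) = -91*(-(1 - 1*2) - 5)*(-4 - 2) = -91*(-(1 - 2) - 5)*(-6) = -91*(-1*(-1) - 5)*(-6) = -91*(1 - 5)*(-6) = -(-364)*(-6) = -91*24 = -2184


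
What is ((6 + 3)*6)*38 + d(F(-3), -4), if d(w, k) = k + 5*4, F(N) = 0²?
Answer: 2068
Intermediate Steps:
F(N) = 0
d(w, k) = 20 + k (d(w, k) = k + 20 = 20 + k)
((6 + 3)*6)*38 + d(F(-3), -4) = ((6 + 3)*6)*38 + (20 - 4) = (9*6)*38 + 16 = 54*38 + 16 = 2052 + 16 = 2068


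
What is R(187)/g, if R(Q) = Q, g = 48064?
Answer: 187/48064 ≈ 0.0038906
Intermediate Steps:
R(187)/g = 187/48064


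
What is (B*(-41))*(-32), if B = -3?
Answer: -3936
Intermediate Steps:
(B*(-41))*(-32) = -3*(-41)*(-32) = 123*(-32) = -3936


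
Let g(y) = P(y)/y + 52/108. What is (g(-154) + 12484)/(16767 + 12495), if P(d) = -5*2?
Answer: 12977686/30417849 ≈ 0.42665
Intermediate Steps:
P(d) = -10
g(y) = 13/27 - 10/y (g(y) = -10/y + 52/108 = -10/y + 52*(1/108) = -10/y + 13/27 = 13/27 - 10/y)
(g(-154) + 12484)/(16767 + 12495) = ((13/27 - 10/(-154)) + 12484)/(16767 + 12495) = ((13/27 - 10*(-1/154)) + 12484)/29262 = ((13/27 + 5/77) + 12484)*(1/29262) = (1136/2079 + 12484)*(1/29262) = (25955372/2079)*(1/29262) = 12977686/30417849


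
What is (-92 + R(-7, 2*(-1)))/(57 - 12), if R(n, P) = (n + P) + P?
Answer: -103/45 ≈ -2.2889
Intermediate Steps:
R(n, P) = n + 2*P (R(n, P) = (P + n) + P = n + 2*P)
(-92 + R(-7, 2*(-1)))/(57 - 12) = (-92 + (-7 + 2*(2*(-1))))/(57 - 12) = (-92 + (-7 + 2*(-2)))/45 = (-92 + (-7 - 4))*(1/45) = (-92 - 11)*(1/45) = -103*1/45 = -103/45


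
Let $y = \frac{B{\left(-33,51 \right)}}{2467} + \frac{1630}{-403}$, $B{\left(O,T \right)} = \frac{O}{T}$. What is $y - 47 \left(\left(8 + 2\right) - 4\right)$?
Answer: $- \frac{4834564597}{16901417} \approx -286.04$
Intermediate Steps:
$y = - \frac{68365003}{16901417}$ ($y = \frac{\left(-33\right) \frac{1}{51}}{2467} + \frac{1630}{-403} = \left(-33\right) \frac{1}{51} \cdot \frac{1}{2467} + 1630 \left(- \frac{1}{403}\right) = \left(- \frac{11}{17}\right) \frac{1}{2467} - \frac{1630}{403} = - \frac{11}{41939} - \frac{1630}{403} = - \frac{68365003}{16901417} \approx -4.0449$)
$y - 47 \left(\left(8 + 2\right) - 4\right) = - \frac{68365003}{16901417} - 47 \left(\left(8 + 2\right) - 4\right) = - \frac{68365003}{16901417} - 47 \left(10 - 4\right) = - \frac{68365003}{16901417} - 282 = - \frac{4834564597}{16901417}$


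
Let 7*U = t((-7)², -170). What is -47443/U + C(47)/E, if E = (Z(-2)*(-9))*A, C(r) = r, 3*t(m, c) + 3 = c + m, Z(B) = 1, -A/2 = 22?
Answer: 49317727/6138 ≈ 8034.8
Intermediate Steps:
A = -44 (A = -2*22 = -44)
t(m, c) = -1 + c/3 + m/3 (t(m, c) = -1 + (c + m)/3 = -1 + (c/3 + m/3) = -1 + c/3 + m/3)
E = 396 (E = (1*(-9))*(-44) = -9*(-44) = 396)
U = -124/21 (U = (-1 + (⅓)*(-170) + (⅓)*(-7)²)/7 = (-1 - 170/3 + (⅓)*49)/7 = (-1 - 170/3 + 49/3)/7 = (⅐)*(-124/3) = -124/21 ≈ -5.9048)
-47443/U + C(47)/E = -47443/(-124/21) + 47/396 = -47443*(-21/124) + 47*(1/396) = 996303/124 + 47/396 = 49317727/6138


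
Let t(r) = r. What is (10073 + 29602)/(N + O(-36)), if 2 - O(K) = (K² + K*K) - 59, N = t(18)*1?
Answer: -39675/2513 ≈ -15.788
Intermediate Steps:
N = 18 (N = 18*1 = 18)
O(K) = 61 - 2*K² (O(K) = 2 - ((K² + K*K) - 59) = 2 - ((K² + K²) - 59) = 2 - (2*K² - 59) = 2 - (-59 + 2*K²) = 2 + (59 - 2*K²) = 61 - 2*K²)
(10073 + 29602)/(N + O(-36)) = (10073 + 29602)/(18 + (61 - 2*(-36)²)) = 39675/(18 + (61 - 2*1296)) = 39675/(18 + (61 - 2592)) = 39675/(18 - 2531) = 39675/(-2513) = 39675*(-1/2513) = -39675/2513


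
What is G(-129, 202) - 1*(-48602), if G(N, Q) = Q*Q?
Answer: 89406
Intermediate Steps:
G(N, Q) = Q²
G(-129, 202) - 1*(-48602) = 202² - 1*(-48602) = 40804 + 48602 = 89406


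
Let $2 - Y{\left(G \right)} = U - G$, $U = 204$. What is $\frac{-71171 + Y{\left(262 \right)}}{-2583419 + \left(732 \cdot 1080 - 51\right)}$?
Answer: $\frac{71111}{1792910} \approx 0.039662$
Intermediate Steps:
$Y{\left(G \right)} = -202 + G$ ($Y{\left(G \right)} = 2 - \left(204 - G\right) = 2 + \left(-204 + G\right) = -202 + G$)
$\frac{-71171 + Y{\left(262 \right)}}{-2583419 + \left(732 \cdot 1080 - 51\right)} = \frac{-71171 + \left(-202 + 262\right)}{-2583419 + \left(732 \cdot 1080 - 51\right)} = \frac{-71171 + 60}{-2583419 + \left(790560 - 51\right)} = - \frac{71111}{-2583419 + 790509} = - \frac{71111}{-1792910} = \left(-71111\right) \left(- \frac{1}{1792910}\right) = \frac{71111}{1792910}$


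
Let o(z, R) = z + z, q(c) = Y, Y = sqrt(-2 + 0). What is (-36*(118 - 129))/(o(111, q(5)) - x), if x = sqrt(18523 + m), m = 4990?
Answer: 87912/25771 + 396*sqrt(23513)/25771 ≈ 5.7675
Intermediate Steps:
x = sqrt(23513) (x = sqrt(18523 + 4990) = sqrt(23513) ≈ 153.34)
Y = I*sqrt(2) (Y = sqrt(-2) = I*sqrt(2) ≈ 1.4142*I)
q(c) = I*sqrt(2)
o(z, R) = 2*z
(-36*(118 - 129))/(o(111, q(5)) - x) = (-36*(118 - 129))/(2*111 - sqrt(23513)) = (-36*(-11))/(222 - sqrt(23513)) = 396/(222 - sqrt(23513))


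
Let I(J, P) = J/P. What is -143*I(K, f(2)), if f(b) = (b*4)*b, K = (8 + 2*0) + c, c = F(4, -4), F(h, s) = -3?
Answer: -715/16 ≈ -44.688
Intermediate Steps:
c = -3
K = 5 (K = (8 + 2*0) - 3 = (8 + 0) - 3 = 8 - 3 = 5)
f(b) = 4*b² (f(b) = (4*b)*b = 4*b²)
-143*I(K, f(2)) = -715/(4*2²) = -715/(4*4) = -715/16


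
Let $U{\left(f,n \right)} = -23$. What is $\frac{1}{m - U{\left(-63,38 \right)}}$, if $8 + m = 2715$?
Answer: $\frac{1}{2730} \approx 0.0003663$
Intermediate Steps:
$m = 2707$ ($m = -8 + 2715 = 2707$)
$\frac{1}{m - U{\left(-63,38 \right)}} = \frac{1}{2707 - -23} = \frac{1}{2707 + 23} = \frac{1}{2730}$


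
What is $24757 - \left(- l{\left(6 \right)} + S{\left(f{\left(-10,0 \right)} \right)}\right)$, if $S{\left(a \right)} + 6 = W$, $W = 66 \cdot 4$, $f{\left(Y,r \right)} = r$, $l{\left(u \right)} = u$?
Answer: $24505$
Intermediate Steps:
$W = 264$
$S{\left(a \right)} = 258$ ($S{\left(a \right)} = -6 + 264 = 258$)
$24757 - \left(- l{\left(6 \right)} + S{\left(f{\left(-10,0 \right)} \right)}\right) = 24757 + \left(6 - 258\right) = 24757 - 252 = 24505$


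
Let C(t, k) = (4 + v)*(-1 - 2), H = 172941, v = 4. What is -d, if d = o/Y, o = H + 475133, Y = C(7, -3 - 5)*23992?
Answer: 324037/287904 ≈ 1.1255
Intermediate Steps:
C(t, k) = -24 (C(t, k) = (4 + 4)*(-1 - 2) = 8*(-3) = -24)
Y = -575808 (Y = -24*23992 = -575808)
o = 648074 (o = 172941 + 475133 = 648074)
d = -324037/287904 (d = 648074/(-575808) = 648074*(-1/575808) = -324037/287904 ≈ -1.1255)
-d = -1*(-324037/287904) = 324037/287904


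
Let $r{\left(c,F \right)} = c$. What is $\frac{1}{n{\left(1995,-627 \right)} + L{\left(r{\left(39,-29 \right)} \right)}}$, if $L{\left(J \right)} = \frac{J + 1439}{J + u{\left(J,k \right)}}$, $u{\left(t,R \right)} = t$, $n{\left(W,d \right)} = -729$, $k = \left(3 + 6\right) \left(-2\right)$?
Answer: $- \frac{39}{27692} \approx -0.0014083$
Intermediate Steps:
$k = -18$ ($k = 9 \left(-2\right) = -18$)
$L{\left(J \right)} = \frac{1439 + J}{2 J}$ ($L{\left(J \right)} = \frac{J + 1439}{J + J} = \frac{1439 + J}{2 J}$)
$\frac{1}{n{\left(1995,-627 \right)} + L{\left(r{\left(39,-29 \right)} \right)}} = \frac{1}{-729 + \frac{1439 + 39}{2 \cdot 39}} = \frac{1}{-729 + \frac{1}{2} \cdot \frac{1}{39} \cdot 1478} = \frac{1}{-729 + \frac{739}{39}} = \frac{1}{- \frac{27692}{39}} = - \frac{39}{27692}$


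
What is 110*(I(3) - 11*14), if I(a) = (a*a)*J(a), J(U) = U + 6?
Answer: -8030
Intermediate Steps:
J(U) = 6 + U
I(a) = a²*(6 + a) (I(a) = (a*a)*(6 + a) = a²*(6 + a))
110*(I(3) - 11*14) = 110*(3²*(6 + 3) - 11*14) = 110*(9*9 - 154) = 110*(81 - 154) = 110*(-73) = -8030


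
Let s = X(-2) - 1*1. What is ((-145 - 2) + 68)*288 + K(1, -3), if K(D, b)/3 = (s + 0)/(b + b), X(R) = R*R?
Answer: -45507/2 ≈ -22754.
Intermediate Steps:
X(R) = R²
s = 3 (s = (-2)² - 1*1 = 4 - 1 = 3)
K(D, b) = 9/(2*b) (K(D, b) = 3*((3 + 0)/(b + b)) = 3*(3/((2*b))) = 3*(3*(1/(2*b))) = 3*(3/(2*b)) = 9/(2*b))
((-145 - 2) + 68)*288 + K(1, -3) = ((-145 - 2) + 68)*288 + (9/2)/(-3) = (-147 + 68)*288 + (9/2)*(-⅓) = -79*288 - 3/2 = -22752 - 3/2 = -45507/2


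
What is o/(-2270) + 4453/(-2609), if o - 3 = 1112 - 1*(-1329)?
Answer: -8242353/2961215 ≈ -2.7834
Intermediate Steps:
o = 2444 (o = 3 + (1112 - 1*(-1329)) = 3 + (1112 + 1329) = 3 + 2441 = 2444)
o/(-2270) + 4453/(-2609) = 2444/(-2270) + 4453/(-2609) = 2444*(-1/2270) + 4453*(-1/2609) = -1222/1135 - 4453/2609 = -8242353/2961215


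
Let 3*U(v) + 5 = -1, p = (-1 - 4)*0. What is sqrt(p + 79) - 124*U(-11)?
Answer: 248 + sqrt(79) ≈ 256.89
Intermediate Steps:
p = 0 (p = -5*0 = 0)
U(v) = -2 (U(v) = -5/3 + (1/3)*(-1) = -5/3 - 1/3 = -2)
sqrt(p + 79) - 124*U(-11) = sqrt(0 + 79) - 124*(-2) = sqrt(79) + 248 = 248 + sqrt(79)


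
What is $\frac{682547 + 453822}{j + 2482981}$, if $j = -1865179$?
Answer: $\frac{1136369}{617802} \approx 1.8394$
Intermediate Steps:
$\frac{682547 + 453822}{j + 2482981} = \frac{682547 + 453822}{-1865179 + 2482981} = \frac{1136369}{617802}$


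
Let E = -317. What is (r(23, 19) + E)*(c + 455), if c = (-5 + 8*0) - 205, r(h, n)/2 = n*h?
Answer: 136465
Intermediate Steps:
r(h, n) = 2*h*n (r(h, n) = 2*(n*h) = 2*(h*n) = 2*h*n)
c = -210 (c = (-5 + 0) - 205 = -5 - 205 = -210)
(r(23, 19) + E)*(c + 455) = (2*23*19 - 317)*(-210 + 455) = (874 - 317)*245 = 557*245 = 136465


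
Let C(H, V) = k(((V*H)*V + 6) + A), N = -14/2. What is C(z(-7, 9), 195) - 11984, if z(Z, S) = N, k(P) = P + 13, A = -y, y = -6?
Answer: -278134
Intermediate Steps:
A = 6 (A = -1*(-6) = 6)
N = -7 (N = -14*½ = -7)
k(P) = 13 + P
z(Z, S) = -7
C(H, V) = 25 + H*V² (C(H, V) = 13 + (((V*H)*V + 6) + 6) = 13 + (((H*V)*V + 6) + 6) = 13 + ((H*V² + 6) + 6) = 13 + ((6 + H*V²) + 6) = 13 + (12 + H*V²) = 25 + H*V²)
C(z(-7, 9), 195) - 11984 = (25 - 7*195²) - 11984 = (25 - 7*38025) - 11984 = (25 - 266175) - 11984 = -266150 - 11984 = -278134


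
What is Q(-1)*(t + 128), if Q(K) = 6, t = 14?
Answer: 852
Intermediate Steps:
Q(-1)*(t + 128) = 6*(14 + 128) = 6*142 = 852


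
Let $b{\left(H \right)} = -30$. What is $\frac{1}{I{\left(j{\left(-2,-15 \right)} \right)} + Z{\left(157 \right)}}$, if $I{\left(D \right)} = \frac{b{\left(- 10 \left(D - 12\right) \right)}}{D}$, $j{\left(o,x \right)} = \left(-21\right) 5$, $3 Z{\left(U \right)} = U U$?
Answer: $\frac{21}{172549} \approx 0.0001217$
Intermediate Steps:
$Z{\left(U \right)} = \frac{U^{2}}{3}$ ($Z{\left(U \right)} = \frac{U U}{3} = \frac{U^{2}}{3}$)
$j{\left(o,x \right)} = -105$
$I{\left(D \right)} = - \frac{30}{D}$
$\frac{1}{I{\left(j{\left(-2,-15 \right)} \right)} + Z{\left(157 \right)}} = \frac{1}{- \frac{30}{-105} + \frac{157^{2}}{3}} = \frac{1}{\left(-30\right) \left(- \frac{1}{105}\right) + \frac{1}{3} \cdot 24649} = \frac{1}{\frac{2}{7} + \frac{24649}{3}} = \frac{1}{\frac{172549}{21}} = \frac{21}{172549}$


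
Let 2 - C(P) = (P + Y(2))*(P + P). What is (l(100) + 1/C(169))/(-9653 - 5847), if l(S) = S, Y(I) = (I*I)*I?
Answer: -5982399/927272000 ≈ -0.0064516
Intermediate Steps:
Y(I) = I³ (Y(I) = I²*I = I³)
C(P) = 2 - 2*P*(8 + P) (C(P) = 2 - (P + 2³)*(P + P) = 2 - (P + 8)*2*P = 2 - (8 + P)*2*P = 2 - 2*P*(8 + P))
(l(100) + 1/C(169))/(-9653 - 5847) = (100 + 1/(2 - 16*169 - 2*169²))/(-9653 - 5847) = (100 + 1/(2 - 2704 - 2*28561))/(-15500) = (100 + 1/(2 - 2704 - 57122))*(-1/15500) = (100 + 1/(-59824))*(-1/15500) = (100 - 1/59824)*(-1/15500) = (5982399/59824)*(-1/15500) = -5982399/927272000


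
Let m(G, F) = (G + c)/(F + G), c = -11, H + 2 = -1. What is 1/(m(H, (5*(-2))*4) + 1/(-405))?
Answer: 17415/5627 ≈ 3.0949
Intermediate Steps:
H = -3 (H = -2 - 1 = -3)
m(G, F) = (-11 + G)/(F + G) (m(G, F) = (G - 11)/(F + G) = (-11 + G)/(F + G))
1/(m(H, (5*(-2))*4) + 1/(-405)) = 1/((-11 - 3)/((5*(-2))*4 - 3) + 1/(-405)) = 1/(-14/(-10*4 - 3) - 1/405) = 1/(-14/(-40 - 3) - 1/405) = 1/(-14/(-43) - 1/405) = 1/(-1/43*(-14) - 1/405) = 1/(14/43 - 1/405) = 1/(5627/17415) = 17415/5627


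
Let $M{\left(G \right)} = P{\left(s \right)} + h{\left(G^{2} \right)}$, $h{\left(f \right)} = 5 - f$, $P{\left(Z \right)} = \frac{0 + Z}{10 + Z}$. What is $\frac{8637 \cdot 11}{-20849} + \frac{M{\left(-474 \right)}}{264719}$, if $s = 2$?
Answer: $- \frac{25572274489}{4730679798} \approx -5.4056$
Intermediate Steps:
$P{\left(Z \right)} = \frac{Z}{10 + Z}$
$M{\left(G \right)} = \frac{31}{6} - G^{2}$ ($M{\left(G \right)} = \frac{2}{10 + 2} - \left(-5 + G^{2}\right) = \frac{2}{12} - \left(-5 + G^{2}\right) = 2 \cdot \frac{1}{12} - \left(-5 + G^{2}\right) = \frac{1}{6} - \left(-5 + G^{2}\right) = \frac{31}{6} - G^{2}$)
$\frac{8637 \cdot 11}{-20849} + \frac{M{\left(-474 \right)}}{264719} = \frac{8637 \cdot 11}{-20849} + \frac{\frac{31}{6} - \left(-474\right)^{2}}{264719} = 95007 \left(- \frac{1}{20849}\right) + \left(\frac{31}{6} - 224676\right) \frac{1}{264719} = - \frac{95007}{20849} + \left(\frac{31}{6} - 224676\right) \frac{1}{264719} = - \frac{95007}{20849} - \frac{192575}{226902} = - \frac{25572274489}{4730679798}$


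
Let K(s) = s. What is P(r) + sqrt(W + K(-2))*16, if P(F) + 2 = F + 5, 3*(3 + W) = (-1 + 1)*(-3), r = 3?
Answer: 6 + 16*I*sqrt(5) ≈ 6.0 + 35.777*I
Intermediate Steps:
W = -3 (W = -3 + ((-1 + 1)*(-3))/3 = -3 + (0*(-3))/3 = -3 + (1/3)*0 = -3 + 0 = -3)
P(F) = 3 + F (P(F) = -2 + (F + 5) = -2 + (5 + F) = 3 + F)
P(r) + sqrt(W + K(-2))*16 = (3 + 3) + sqrt(-3 - 2)*16 = 6 + sqrt(-5)*16 = 6 + (I*sqrt(5))*16 = 6 + 16*I*sqrt(5)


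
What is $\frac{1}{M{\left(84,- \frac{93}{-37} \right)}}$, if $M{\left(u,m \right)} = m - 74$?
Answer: $- \frac{37}{2645} \approx -0.013989$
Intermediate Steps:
$M{\left(u,m \right)} = -74 + m$
$\frac{1}{M{\left(84,- \frac{93}{-37} \right)}} = \frac{1}{-74 - \frac{93}{-37}} = \frac{1}{-74 - - \frac{93}{37}} = \frac{1}{-74 + \frac{93}{37}} = \frac{1}{- \frac{2645}{37}} = - \frac{37}{2645}$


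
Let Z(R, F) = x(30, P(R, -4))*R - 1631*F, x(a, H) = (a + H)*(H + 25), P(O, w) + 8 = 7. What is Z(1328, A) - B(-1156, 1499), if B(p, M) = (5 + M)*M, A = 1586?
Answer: -3916974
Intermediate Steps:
P(O, w) = -1 (P(O, w) = -8 + 7 = -1)
x(a, H) = (25 + H)*(H + a) (x(a, H) = (H + a)*(25 + H) = (25 + H)*(H + a))
B(p, M) = M*(5 + M)
Z(R, F) = -1631*F + 696*R (Z(R, F) = ((-1)² + 25*(-1) + 25*30 - 1*30)*R - 1631*F = (1 - 25 + 750 - 30)*R - 1631*F = 696*R - 1631*F = -1631*F + 696*R)
Z(1328, A) - B(-1156, 1499) = (-1631*1586 + 696*1328) - 1499*(5 + 1499) = (-2586766 + 924288) - 1499*1504 = -1662478 - 1*2254496 = -1662478 - 2254496 = -3916974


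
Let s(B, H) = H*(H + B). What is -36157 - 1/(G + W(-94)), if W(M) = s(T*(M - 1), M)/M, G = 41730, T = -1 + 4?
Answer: -1495128108/41351 ≈ -36157.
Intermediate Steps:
T = 3
s(B, H) = H*(B + H)
W(M) = -3 + 4*M (W(M) = (M*(3*(M - 1) + M))/M = (M*(3*(-1 + M) + M))/M = (M*((-3 + 3*M) + M))/M = (M*(-3 + 4*M))/M = -3 + 4*M)
-36157 - 1/(G + W(-94)) = -36157 - 1/(41730 + (-3 + 4*(-94))) = -36157 - 1/(41730 + (-3 - 376)) = -36157 - 1/(41730 - 379) = -36157 - 1/41351 = -1495128108/41351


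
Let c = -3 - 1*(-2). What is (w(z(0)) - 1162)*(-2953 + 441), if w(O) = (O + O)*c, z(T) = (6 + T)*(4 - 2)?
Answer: 2979232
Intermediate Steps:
c = -1 (c = -3 + 2 = -1)
z(T) = 12 + 2*T (z(T) = (6 + T)*2 = 12 + 2*T)
w(O) = -2*O (w(O) = (O + O)*(-1) = (2*O)*(-1) = -2*O)
(w(z(0)) - 1162)*(-2953 + 441) = (-2*(12 + 2*0) - 1162)*(-2953 + 441) = (-2*(12 + 0) - 1162)*(-2512) = (-2*12 - 1162)*(-2512) = (-24 - 1162)*(-2512) = -1186*(-2512) = 2979232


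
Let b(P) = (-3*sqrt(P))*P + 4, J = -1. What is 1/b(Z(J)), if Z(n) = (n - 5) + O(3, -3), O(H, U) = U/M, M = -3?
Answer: 4/1141 - 15*I*sqrt(5)/1141 ≈ 0.0035057 - 0.029396*I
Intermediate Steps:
O(H, U) = -U/3 (O(H, U) = U/(-3) = U*(-1/3) = -U/3)
Z(n) = -4 + n (Z(n) = (n - 5) - 1/3*(-3) = (-5 + n) + 1 = -4 + n)
b(P) = 4 - 3*P**(3/2) (b(P) = -3*P**(3/2) + 4 = 4 - 3*P**(3/2))
1/b(Z(J)) = 1/(4 - 3*(-4 - 1)**(3/2)) = 1/(4 - (-15)*I*sqrt(5)) = 1/(4 + 15*I*sqrt(5))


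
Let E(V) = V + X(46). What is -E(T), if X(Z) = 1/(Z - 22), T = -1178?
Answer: 28271/24 ≈ 1178.0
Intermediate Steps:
X(Z) = 1/(-22 + Z)
E(V) = 1/24 + V (E(V) = V + 1/(-22 + 46) = V + 1/24 = 1/24 + V)
-E(T) = -(1/24 - 1178) = -1*(-28271/24) = 28271/24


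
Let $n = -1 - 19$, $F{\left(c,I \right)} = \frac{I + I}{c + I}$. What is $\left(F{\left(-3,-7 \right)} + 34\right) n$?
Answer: $-708$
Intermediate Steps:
$F{\left(c,I \right)} = \frac{2 I}{I + c}$
$n = -20$ ($n = -1 - 19 = -20$)
$\left(F{\left(-3,-7 \right)} + 34\right) n = \left(2 \left(-7\right) \frac{1}{-7 - 3} + 34\right) \left(-20\right) = \left(2 \left(-7\right) \frac{1}{-10} + 34\right) \left(-20\right) = \left(2 \left(-7\right) \left(- \frac{1}{10}\right) + 34\right) \left(-20\right) = \left(\frac{7}{5} + 34\right) \left(-20\right) = \frac{177}{5} \left(-20\right) = -708$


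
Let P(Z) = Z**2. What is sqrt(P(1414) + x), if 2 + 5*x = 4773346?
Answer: 2*sqrt(18462905)/5 ≈ 1718.7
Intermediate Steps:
x = 4773344/5 (x = -2/5 + (1/5)*4773346 = -2/5 + 4773346/5 = 4773344/5 ≈ 9.5467e+5)
sqrt(P(1414) + x) = sqrt(1414**2 + 4773344/5) = sqrt(1999396 + 4773344/5) = sqrt(14770324/5) = 2*sqrt(18462905)/5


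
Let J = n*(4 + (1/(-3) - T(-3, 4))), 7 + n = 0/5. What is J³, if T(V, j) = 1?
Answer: -175616/27 ≈ -6504.3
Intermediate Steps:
n = -7 (n = -7 + 0/5 = -7 + 0*(⅕) = -7 + 0 = -7)
J = -56/3 (J = -7*(4 + (1/(-3) - 1*1)) = -7*(4 + (-⅓ - 1)) = -7*(4 - 4/3) = -7*8/3 = -56/3 ≈ -18.667)
J³ = (-56/3)³ = -175616/27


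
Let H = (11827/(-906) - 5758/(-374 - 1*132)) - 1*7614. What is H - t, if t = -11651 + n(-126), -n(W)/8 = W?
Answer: 693917465/229218 ≈ 3027.3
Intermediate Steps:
n(W) = -8*W
H = -1745649709/229218 (H = (11827*(-1/906) - 5758/(-374 - 132)) - 7614 = (-11827/906 - 5758/(-506)) - 7614 = (-11827/906 - 5758*(-1/506)) - 7614 = (-11827/906 + 2879/253) - 7614 = -383857/229218 - 7614 = -1745649709/229218 ≈ -7615.7)
t = -10643 (t = -11651 - 8*(-126) = -11651 + 1008 = -10643)
H - t = -1745649709/229218 - 1*(-10643) = -1745649709/229218 + 10643 = 693917465/229218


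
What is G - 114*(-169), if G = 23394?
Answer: 42660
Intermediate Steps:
G - 114*(-169) = 23394 - 114*(-169) = 23394 - 1*(-19266) = 23394 + 19266 = 42660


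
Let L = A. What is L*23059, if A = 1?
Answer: 23059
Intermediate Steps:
L = 1
L*23059 = 1*23059 = 23059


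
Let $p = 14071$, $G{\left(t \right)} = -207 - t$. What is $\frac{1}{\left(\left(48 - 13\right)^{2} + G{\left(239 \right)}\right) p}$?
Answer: $\frac{1}{10961309} \approx 9.123 \cdot 10^{-8}$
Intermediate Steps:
$\frac{1}{\left(\left(48 - 13\right)^{2} + G{\left(239 \right)}\right) p} = \frac{1}{\left(\left(48 - 13\right)^{2} - 446\right) 14071} = \frac{1}{35^{2} - 446} \cdot \frac{1}{14071} = \frac{1}{1225 - 446} \cdot \frac{1}{14071} = \frac{1}{779} \cdot \frac{1}{14071} = \frac{1}{10961309}$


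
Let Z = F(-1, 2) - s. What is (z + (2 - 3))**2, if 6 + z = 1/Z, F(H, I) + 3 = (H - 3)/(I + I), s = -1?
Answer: 484/9 ≈ 53.778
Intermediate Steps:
F(H, I) = -3 + (-3 + H)/(2*I) (F(H, I) = -3 + (H - 3)/(I + I) = -3 + (-3 + H)/((2*I)) = -3 + (-3 + H)*(1/(2*I)) = -3 + (-3 + H)/(2*I))
Z = -3 (Z = (1/2)*(-3 - 1 - 6*2)/2 - 1*(-1) = (1/2)*(1/2)*(-3 - 1 - 12) + 1 = (1/2)*(1/2)*(-16) + 1 = -4 + 1 = -3)
z = -19/3 (z = -6 + 1/(-3) = -6 - 1/3 = -19/3 ≈ -6.3333)
(z + (2 - 3))**2 = (-19/3 + (2 - 3))**2 = (-19/3 - 1)**2 = (-22/3)**2 = 484/9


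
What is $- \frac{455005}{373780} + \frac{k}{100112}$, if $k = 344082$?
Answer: $\frac{2076487735}{935496584} \approx 2.2197$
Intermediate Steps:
$- \frac{455005}{373780} + \frac{k}{100112} = - \frac{455005}{373780} + \frac{344082}{100112} = \left(-455005\right) \frac{1}{373780} + 344082 \cdot \frac{1}{100112} = - \frac{91001}{74756} + \frac{172041}{50056} = \frac{2076487735}{935496584}$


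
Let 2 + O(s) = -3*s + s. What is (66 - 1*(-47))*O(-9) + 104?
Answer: 1912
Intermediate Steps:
O(s) = -2 - 2*s (O(s) = -2 + (-3*s + s) = -2 - 2*s)
(66 - 1*(-47))*O(-9) + 104 = (66 - 1*(-47))*(-2 - 2*(-9)) + 104 = (66 + 47)*(-2 + 18) + 104 = 113*16 + 104 = 1808 + 104 = 1912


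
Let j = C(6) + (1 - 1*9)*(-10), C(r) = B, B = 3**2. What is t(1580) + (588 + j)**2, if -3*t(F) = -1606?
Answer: 1376593/3 ≈ 4.5886e+5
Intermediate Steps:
B = 9
C(r) = 9
t(F) = 1606/3 (t(F) = -1/3*(-1606) = 1606/3)
j = 89 (j = 9 + (1 - 1*9)*(-10) = 9 + (1 - 9)*(-10) = 9 - 8*(-10) = 9 + 80 = 89)
t(1580) + (588 + j)**2 = 1606/3 + (588 + 89)**2 = 1606/3 + 677**2 = 1606/3 + 458329 = 1376593/3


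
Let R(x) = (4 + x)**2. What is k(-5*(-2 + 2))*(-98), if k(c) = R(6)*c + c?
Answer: 0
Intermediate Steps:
k(c) = 101*c (k(c) = (4 + 6)**2*c + c = 10**2*c + c = 100*c + c = 101*c)
k(-5*(-2 + 2))*(-98) = (101*(-5*(-2 + 2)))*(-98) = (101*(-5*0))*(-98) = (101*0)*(-98) = 0*(-98) = 0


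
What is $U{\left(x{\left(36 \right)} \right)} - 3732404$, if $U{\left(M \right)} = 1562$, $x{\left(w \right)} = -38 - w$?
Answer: $-3730842$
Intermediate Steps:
$U{\left(x{\left(36 \right)} \right)} - 3732404 = 1562 - 3732404 = -3730842$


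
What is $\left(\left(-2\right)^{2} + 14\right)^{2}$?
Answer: $324$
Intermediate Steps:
$\left(\left(-2\right)^{2} + 14\right)^{2} = \left(4 + 14\right)^{2} = 18^{2} = 324$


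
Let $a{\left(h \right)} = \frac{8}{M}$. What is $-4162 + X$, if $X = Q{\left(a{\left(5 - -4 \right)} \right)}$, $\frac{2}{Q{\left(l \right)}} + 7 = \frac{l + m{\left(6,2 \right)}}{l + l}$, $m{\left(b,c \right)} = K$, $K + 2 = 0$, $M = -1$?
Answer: $- \frac{212278}{51} \approx -4162.3$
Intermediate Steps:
$K = -2$ ($K = -2 + 0 = -2$)
$m{\left(b,c \right)} = -2$
$a{\left(h \right)} = -8$ ($a{\left(h \right)} = \frac{8}{-1} = 8 \left(-1\right) = -8$)
$Q{\left(l \right)} = \frac{2}{-7 + \frac{-2 + l}{2 l}}$ ($Q{\left(l \right)} = \frac{2}{-7 + \frac{l - 2}{l + l}} = \frac{2}{-7 + \frac{-2 + l}{2 l}}$)
$X = - \frac{16}{51}$ ($X = \left(-4\right) \left(-8\right) \frac{1}{2 + 13 \left(-8\right)} = \left(-4\right) \left(-8\right) \frac{1}{2 - 104} = \left(-4\right) \left(-8\right) \frac{1}{-102} = \left(-4\right) \left(-8\right) \left(- \frac{1}{102}\right) = - \frac{16}{51} \approx -0.31373$)
$-4162 + X = -4162 - \frac{16}{51} = - \frac{212278}{51}$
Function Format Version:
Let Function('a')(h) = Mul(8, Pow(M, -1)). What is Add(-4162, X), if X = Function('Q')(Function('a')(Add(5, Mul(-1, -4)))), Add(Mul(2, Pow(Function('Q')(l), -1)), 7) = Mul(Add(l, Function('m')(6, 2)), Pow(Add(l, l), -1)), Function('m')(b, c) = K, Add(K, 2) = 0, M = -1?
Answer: Rational(-212278, 51) ≈ -4162.3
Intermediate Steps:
K = -2 (K = Add(-2, 0) = -2)
Function('m')(b, c) = -2
Function('a')(h) = -8 (Function('a')(h) = Mul(8, Pow(-1, -1)) = Mul(8, -1) = -8)
Function('Q')(l) = Mul(2, Pow(Add(-7, Mul(Rational(1, 2), Pow(l, -1), Add(-2, l))), -1)) (Function('Q')(l) = Mul(2, Pow(Add(-7, Mul(Add(l, -2), Pow(Add(l, l), -1))), -1)) = Mul(2, Pow(Add(-7, Mul(Add(-2, l), Pow(Mul(2, l), -1))), -1)) = Mul(2, Pow(Add(-7, Mul(Add(-2, l), Mul(Rational(1, 2), Pow(l, -1)))), -1)) = Mul(2, Pow(Add(-7, Mul(Rational(1, 2), Pow(l, -1), Add(-2, l))), -1)))
X = Rational(-16, 51) (X = Mul(-4, -8, Pow(Add(2, Mul(13, -8)), -1)) = Mul(-4, -8, Pow(Add(2, -104), -1)) = Mul(-4, -8, Pow(-102, -1)) = Mul(-4, -8, Rational(-1, 102)) = Rational(-16, 51) ≈ -0.31373)
Add(-4162, X) = Add(-4162, Rational(-16, 51)) = Rational(-212278, 51)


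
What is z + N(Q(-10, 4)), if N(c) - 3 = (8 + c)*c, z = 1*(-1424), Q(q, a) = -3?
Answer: -1436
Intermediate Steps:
z = -1424
N(c) = 3 + c*(8 + c) (N(c) = 3 + (8 + c)*c = 3 + c*(8 + c))
z + N(Q(-10, 4)) = -1424 + (3 + (-3)² + 8*(-3)) = -1424 + (3 + 9 - 24) = -1424 - 12 = -1436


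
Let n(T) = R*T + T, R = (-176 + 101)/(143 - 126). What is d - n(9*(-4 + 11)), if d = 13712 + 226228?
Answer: 4082634/17 ≈ 2.4016e+5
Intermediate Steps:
R = -75/17 ≈ -4.4118
d = 239940
n(T) = -58*T/17 (n(T) = -75*T/17 + T = -58*T/17)
d - n(9*(-4 + 11)) = 239940 - (-58)*9*(-4 + 11)/17 = 239940 - (-58)*9*7/17 = 239940 - (-58)*63/17 = 239940 - 1*(-3654/17) = 239940 + 3654/17 = 4082634/17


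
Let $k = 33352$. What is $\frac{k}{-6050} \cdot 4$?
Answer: $- \frac{6064}{275} \approx -22.051$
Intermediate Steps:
$\frac{k}{-6050} \cdot 4 = \frac{33352}{-6050} \cdot 4 = 33352 \left(- \frac{1}{6050}\right) 4 = \left(- \frac{1516}{275}\right) 4 = - \frac{6064}{275}$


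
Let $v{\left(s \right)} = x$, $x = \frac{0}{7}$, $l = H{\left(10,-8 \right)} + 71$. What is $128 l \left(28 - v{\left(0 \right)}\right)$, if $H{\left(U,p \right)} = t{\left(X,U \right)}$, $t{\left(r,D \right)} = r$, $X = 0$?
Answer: $254464$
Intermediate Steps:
$H{\left(U,p \right)} = 0$
$l = 71$ ($l = 0 + 71 = 71$)
$x = 0$ ($x = 0 \cdot \frac{1}{7} = 0$)
$v{\left(s \right)} = 0$
$128 l \left(28 - v{\left(0 \right)}\right) = 128 \cdot 71 \left(28 - 0\right) = 9088 \left(28 + 0\right) = 9088 \cdot 28 = 254464$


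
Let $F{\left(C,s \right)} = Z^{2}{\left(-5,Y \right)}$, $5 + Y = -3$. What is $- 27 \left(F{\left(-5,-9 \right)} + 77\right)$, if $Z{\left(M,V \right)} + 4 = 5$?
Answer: $-2106$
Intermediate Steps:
$Y = -8$ ($Y = -5 - 3 = -8$)
$Z{\left(M,V \right)} = 1$ ($Z{\left(M,V \right)} = -4 + 5 = 1$)
$F{\left(C,s \right)} = 1$ ($F{\left(C,s \right)} = 1^{2} = 1$)
$- 27 \left(F{\left(-5,-9 \right)} + 77\right) = - 27 \left(1 + 77\right) = \left(-27\right) 78 = -2106$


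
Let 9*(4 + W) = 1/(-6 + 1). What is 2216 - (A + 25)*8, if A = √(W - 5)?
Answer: 2016 - 8*I*√2030/15 ≈ 2016.0 - 24.03*I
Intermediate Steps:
W = -181/45 (W = -4 + 1/(9*(-6 + 1)) = -4 + (⅑)/(-5) = -4 + (⅑)*(-⅕) = -4 - 1/45 = -181/45 ≈ -4.0222)
A = I*√2030/15 (A = √(-181/45 - 5) = √(-406/45) = I*√2030/15 ≈ 3.0037*I)
2216 - (A + 25)*8 = 2216 - (I*√2030/15 + 25)*8 = 2216 - (25 + I*√2030/15)*8 = 2216 - (200 + 8*I*√2030/15) = 2216 + (-200 - 8*I*√2030/15) = 2016 - 8*I*√2030/15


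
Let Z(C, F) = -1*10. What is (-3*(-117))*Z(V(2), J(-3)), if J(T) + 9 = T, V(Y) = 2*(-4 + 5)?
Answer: -3510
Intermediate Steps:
V(Y) = 2 (V(Y) = 2*1 = 2)
J(T) = -9 + T
Z(C, F) = -10
(-3*(-117))*Z(V(2), J(-3)) = -3*(-117)*(-10) = 351*(-10) = -3510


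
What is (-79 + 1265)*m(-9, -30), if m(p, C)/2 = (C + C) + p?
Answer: -163668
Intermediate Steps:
m(p, C) = 2*p + 4*C (m(p, C) = 2*((C + C) + p) = 2*(2*C + p) = 2*(p + 2*C) = 2*p + 4*C)
(-79 + 1265)*m(-9, -30) = (-79 + 1265)*(2*(-9) + 4*(-30)) = 1186*(-18 - 120) = 1186*(-138) = -163668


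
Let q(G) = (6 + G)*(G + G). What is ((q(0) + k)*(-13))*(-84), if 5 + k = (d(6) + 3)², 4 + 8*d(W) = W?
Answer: 24297/4 ≈ 6074.3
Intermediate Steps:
d(W) = -½ + W/8
k = 89/16 (k = -5 + ((-½ + (⅛)*6) + 3)² = -5 + ((-½ + ¾) + 3)² = -5 + (¼ + 3)² = -5 + (13/4)² = -5 + 169/16 = 89/16 ≈ 5.5625)
q(G) = 2*G*(6 + G) (q(G) = (6 + G)*(2*G) = 2*G*(6 + G))
((q(0) + k)*(-13))*(-84) = ((2*0*(6 + 0) + 89/16)*(-13))*(-84) = ((2*0*6 + 89/16)*(-13))*(-84) = ((0 + 89/16)*(-13))*(-84) = ((89/16)*(-13))*(-84) = -1157/16*(-84) = 24297/4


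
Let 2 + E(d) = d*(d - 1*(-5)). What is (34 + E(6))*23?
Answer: 2254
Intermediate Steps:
E(d) = -2 + d*(5 + d) (E(d) = -2 + d*(d - 1*(-5)) = -2 + d*(d + 5) = -2 + d*(5 + d))
(34 + E(6))*23 = (34 + (-2 + 6² + 5*6))*23 = (34 + (-2 + 36 + 30))*23 = (34 + 64)*23 = 98*23 = 2254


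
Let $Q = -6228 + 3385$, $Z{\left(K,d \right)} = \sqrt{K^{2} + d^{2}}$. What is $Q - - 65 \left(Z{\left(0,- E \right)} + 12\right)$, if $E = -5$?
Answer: $-1738$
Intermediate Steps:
$Q = -2843$
$Q - - 65 \left(Z{\left(0,- E \right)} + 12\right) = -2843 - - 65 \left(\sqrt{0^{2} + \left(\left(-1\right) \left(-5\right)\right)^{2}} + 12\right) = -2843 - - 65 \left(\sqrt{0 + 5^{2}} + 12\right) = -2843 - - 65 \left(\sqrt{0 + 25} + 12\right) = -2843 - - 65 \left(\sqrt{25} + 12\right) = -2843 - - 65 \left(5 + 12\right) = -2843 - \left(-65\right) 17 = -2843 - -1105 = -2843 + 1105 = -1738$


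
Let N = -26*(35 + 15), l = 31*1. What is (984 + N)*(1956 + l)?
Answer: -627892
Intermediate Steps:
l = 31
N = -1300 (N = -26*50 = -1300)
(984 + N)*(1956 + l) = (984 - 1300)*(1956 + 31) = -316*1987 = -627892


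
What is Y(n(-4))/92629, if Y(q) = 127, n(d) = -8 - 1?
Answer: 127/92629 ≈ 0.0013711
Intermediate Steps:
n(d) = -9
Y(n(-4))/92629 = 127/92629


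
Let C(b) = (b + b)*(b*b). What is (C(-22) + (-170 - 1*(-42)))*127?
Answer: -2720848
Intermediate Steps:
C(b) = 2*b³ (C(b) = (2*b)*b² = 2*b³)
(C(-22) + (-170 - 1*(-42)))*127 = (2*(-22)³ + (-170 - 1*(-42)))*127 = (2*(-10648) + (-170 + 42))*127 = (-21296 - 128)*127 = -21424*127 = -2720848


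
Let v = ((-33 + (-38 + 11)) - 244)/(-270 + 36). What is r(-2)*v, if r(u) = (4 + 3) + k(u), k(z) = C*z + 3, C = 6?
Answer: -304/117 ≈ -2.5983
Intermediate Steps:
k(z) = 3 + 6*z (k(z) = 6*z + 3 = 3 + 6*z)
r(u) = 10 + 6*u (r(u) = (4 + 3) + (3 + 6*u) = 7 + (3 + 6*u) = 10 + 6*u)
v = 152/117 (v = ((-33 - 27) - 244)/(-234) = (-60 - 244)*(-1/234) = -304*(-1/234) = 152/117 ≈ 1.2991)
r(-2)*v = (10 + 6*(-2))*(152/117) = (10 - 12)*(152/117) = -2*152/117 = -304/117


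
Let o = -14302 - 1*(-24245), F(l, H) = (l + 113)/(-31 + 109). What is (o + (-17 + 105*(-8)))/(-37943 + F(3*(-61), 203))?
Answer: -177177/739906 ≈ -0.23946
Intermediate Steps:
F(l, H) = 113/78 + l/78 (F(l, H) = (113 + l)/78 = (113 + l)*(1/78) = 113/78 + l/78)
o = 9943 (o = -14302 + 24245 = 9943)
(o + (-17 + 105*(-8)))/(-37943 + F(3*(-61), 203)) = (9943 + (-17 + 105*(-8)))/(-37943 + (113/78 + (3*(-61))/78)) = (9943 + (-17 - 840))/(-37943 + (113/78 + (1/78)*(-183))) = (9943 - 857)/(-37943 + (113/78 - 61/26)) = 9086/(-37943 - 35/39) = 9086/(-1479812/39) = 9086*(-39/1479812) = -177177/739906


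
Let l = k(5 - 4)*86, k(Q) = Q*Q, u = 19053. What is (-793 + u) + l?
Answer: 18346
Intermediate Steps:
k(Q) = Q**2
l = 86 (l = (5 - 4)**2*86 = 1**2*86 = 1*86 = 86)
(-793 + u) + l = (-793 + 19053) + 86 = 18260 + 86 = 18346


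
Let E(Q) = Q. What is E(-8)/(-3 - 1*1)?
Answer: 2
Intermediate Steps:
E(-8)/(-3 - 1*1) = -8/(-3 - 1*1) = -8/(-3 - 1) = -8/(-4) = -8*(-¼) = 2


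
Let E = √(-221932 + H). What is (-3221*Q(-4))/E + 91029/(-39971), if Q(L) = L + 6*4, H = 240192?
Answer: -91029/39971 - 6442*√4565/913 ≈ -479.00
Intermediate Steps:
Q(L) = 24 + L (Q(L) = L + 24 = 24 + L)
E = 2*√4565 (E = √(-221932 + 240192) = √18260 = 2*√4565 ≈ 135.13)
(-3221*Q(-4))/E + 91029/(-39971) = (-3221*(24 - 4))/((2*√4565)) + 91029/(-39971) = (-3221*20)*(√4565/9130) + 91029*(-1/39971) = -6442*√4565/913 - 91029/39971 = -91029/39971 - 6442*√4565/913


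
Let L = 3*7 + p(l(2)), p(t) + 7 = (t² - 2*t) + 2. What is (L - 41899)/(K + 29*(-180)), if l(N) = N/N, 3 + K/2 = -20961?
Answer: 10471/11787 ≈ 0.88835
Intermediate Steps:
K = -41928 (K = -6 + 2*(-20961) = -6 - 41922 = -41928)
l(N) = 1
p(t) = -5 + t² - 2*t (p(t) = -7 + ((t² - 2*t) + 2) = -7 + (2 + t² - 2*t) = -5 + t² - 2*t)
L = 15 (L = 3*7 + (-5 + 1² - 2*1) = 21 + (-5 + 1 - 2) = 21 - 6 = 15)
(L - 41899)/(K + 29*(-180)) = (15 - 41899)/(-41928 + 29*(-180)) = -41884/(-41928 - 5220) = -41884/(-47148) = -41884*(-1/47148) = 10471/11787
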